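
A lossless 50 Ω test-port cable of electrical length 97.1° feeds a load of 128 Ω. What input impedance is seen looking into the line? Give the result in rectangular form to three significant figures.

Z_in ≈ 19.8 + j5.27 Ω

tan(βl) = tan(97.1°) = -8.03
Z_in = Z_0·(Z_L + jZ_0·tanβl)/(Z_0 + jZ_L·tanβl)
     = 50·(128 − j401)/(50 − j1030)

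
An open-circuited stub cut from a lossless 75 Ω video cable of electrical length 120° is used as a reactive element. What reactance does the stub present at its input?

tan(βl) = -1.73
For an open-circuited stub, Z_in = −jZ_0·cot(βl) = −jZ_0/tan(βl)

X_in ≈ 43.3 Ω (inductive)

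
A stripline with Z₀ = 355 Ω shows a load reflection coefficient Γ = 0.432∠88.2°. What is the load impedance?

Z_L = Z_0·(1 + Γ)/(1 − Γ) = 355·(1.01 + j0.432)/(0.986 − j0.432)

Z_L ≈ 249 + j264 Ω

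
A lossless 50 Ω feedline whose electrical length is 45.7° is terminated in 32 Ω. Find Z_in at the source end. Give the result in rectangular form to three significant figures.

tan(βl) = tan(45.7°) = 1.02
Z_in = Z_0·(Z_L + jZ_0·tanβl)/(Z_0 + jZ_L·tanβl)
     = 50·(32 + j51.2)/(50 + j32.8)

Z_in ≈ 45.9 + j21.2 Ω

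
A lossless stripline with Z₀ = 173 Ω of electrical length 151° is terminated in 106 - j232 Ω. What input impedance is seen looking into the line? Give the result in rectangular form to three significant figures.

Z_in ≈ 765 − j266 Ω

tan(βl) = tan(151°) = -0.554
Z_in = Z_0·(Z_L + jZ_0·tanβl)/(Z_0 + jZ_L·tanβl)
     = 173·(106 − j328)/(44.4 − j58.8)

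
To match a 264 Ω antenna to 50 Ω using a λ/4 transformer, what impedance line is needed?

Z_qwt ≈ 115 Ω

Z_qwt = √(Z_0·R_L) = √(50 × 264) = √13200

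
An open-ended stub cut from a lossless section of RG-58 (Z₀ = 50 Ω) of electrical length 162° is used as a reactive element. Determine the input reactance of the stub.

tan(βl) = -0.325
For an open-ended stub, Z_in = −jZ_0·cot(βl) = −jZ_0/tan(βl)

X_in ≈ 154 Ω (inductive)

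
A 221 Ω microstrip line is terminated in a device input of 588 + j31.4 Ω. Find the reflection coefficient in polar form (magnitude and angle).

Γ ≈ 0.455 ∠ 2.67°

Γ = (Z_L − Z_0)/(Z_L + Z_0) = (367 + j31.4)/(809 + j31.4)
|Γ| = 368/810 = 0.455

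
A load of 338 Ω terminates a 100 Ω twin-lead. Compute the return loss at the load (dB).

Γ = (338 − 100)/(338 + 100) = 0.543
RL = −20·log₁₀|Γ| = −20·log₁₀(0.543)

RL ≈ 5.3 dB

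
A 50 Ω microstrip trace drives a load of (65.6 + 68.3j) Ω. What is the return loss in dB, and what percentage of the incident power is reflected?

RL ≈ 5.65 dB; 27.2% of incident power reflected

Γ = (15.6 + j68.3)/(115.6 + j68.3), |Γ| = 0.522
RL = −20·log₁₀(0.522) = 5.65 dB
P_refl/P_inc = |Γ|² = 0.272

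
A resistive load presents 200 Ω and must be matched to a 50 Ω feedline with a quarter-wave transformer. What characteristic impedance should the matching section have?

Z_qwt = √(Z_0·R_L) = √(50 × 200) = √10000

Z_qwt ≈ 100 Ω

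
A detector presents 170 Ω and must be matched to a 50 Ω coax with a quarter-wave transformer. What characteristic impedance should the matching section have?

Z_qwt ≈ 92.2 Ω

Z_qwt = √(Z_0·R_L) = √(50 × 170) = √8500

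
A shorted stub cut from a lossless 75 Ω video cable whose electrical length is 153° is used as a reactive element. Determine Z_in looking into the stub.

tan(βl) = -0.51
For a shorted stub, Z_in = jZ_0·tan(βl)

Z_in ≈ −j38.2 Ω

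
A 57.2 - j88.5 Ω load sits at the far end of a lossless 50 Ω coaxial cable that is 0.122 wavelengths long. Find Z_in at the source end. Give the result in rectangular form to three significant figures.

Z_in ≈ 12.9 − j20.2 Ω

βl = 2π × 0.122 = 43.9°
tan(βl) = tan(43.9°) = 0.963
Z_in = Z_0·(Z_L + jZ_0·tanβl)/(Z_0 + jZ_L·tanβl)
     = 50·(57.2 − j40.4)/(135 + j55.1)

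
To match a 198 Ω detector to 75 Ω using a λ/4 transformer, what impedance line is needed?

Z_qwt ≈ 122 Ω

Z_qwt = √(Z_0·R_L) = √(75 × 198) = √14850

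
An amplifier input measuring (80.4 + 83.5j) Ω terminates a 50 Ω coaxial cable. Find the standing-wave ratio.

Γ = (Z_L − Z_0)/(Z_L + Z_0) = (30.4 + j83.5)/(130.4 + j83.5)
|Γ| = 88.9/155 = 0.574
VSWR = (1 + |Γ|)/(1 − |Γ|) = 1.57/0.426

VSWR ≈ 3.69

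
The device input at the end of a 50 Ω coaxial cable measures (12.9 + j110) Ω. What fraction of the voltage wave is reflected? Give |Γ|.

Γ = (Z_L − Z_0)/(Z_L + Z_0) = (-37.1 + j110)/(62.9 + j110)
|Γ| = 116/127

|Γ| ≈ 0.916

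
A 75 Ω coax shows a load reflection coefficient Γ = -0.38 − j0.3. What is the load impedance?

Z_L ≈ 28.8 − j22.6 Ω

Z_L = Z_0·(1 + Γ)/(1 − Γ) = 75·(0.62 − j0.3)/(1.38 + j0.3)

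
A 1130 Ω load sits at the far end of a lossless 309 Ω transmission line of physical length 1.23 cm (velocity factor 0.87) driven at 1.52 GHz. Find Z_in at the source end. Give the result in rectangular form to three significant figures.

Z_in ≈ 338 − j448 Ω

λ = v/f = 0.87·c / 1.52 GHz = 0.172 m
βl = 2π·l/λ = 2π × 0.0716 = 25.8°
tan(βl) = tan(25.8°) = 0.483
Z_in = Z_0·(Z_L + jZ_0·tanβl)/(Z_0 + jZ_L·tanβl)
     = 309·(1130 + j149)/(309 + j546)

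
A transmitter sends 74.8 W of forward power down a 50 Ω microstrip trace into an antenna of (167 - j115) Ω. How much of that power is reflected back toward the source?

|Γ| = |(117 − j115)/(217 − j115)| = 0.668
|Γ|² = 0.446
P_refl = |Γ|²·P_inc = 33.4 W, P_del = (1 − |Γ|²)·P_inc = 41.4 W

P_reflected ≈ 33.4 W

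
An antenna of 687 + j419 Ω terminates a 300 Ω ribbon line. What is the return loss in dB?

Γ = (387 + j419)/(987 + j419), |Γ| = 0.532
RL = −20·log₁₀|Γ| = −20·log₁₀(0.532)

RL ≈ 5.48 dB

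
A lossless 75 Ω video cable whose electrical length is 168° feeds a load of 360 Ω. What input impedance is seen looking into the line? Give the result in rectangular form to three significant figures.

Z_in ≈ 184 + j172 Ω

tan(βl) = tan(168°) = -0.213
Z_in = Z_0·(Z_L + jZ_0·tanβl)/(Z_0 + jZ_L·tanβl)
     = 75·(360 − j15.9)/(75 − j76.5)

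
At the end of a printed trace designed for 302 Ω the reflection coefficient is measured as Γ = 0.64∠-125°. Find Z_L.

Z_L = Z_0·(1 + Γ)/(1 − Γ) = 302·(0.633 − j0.524)/(1.37 + j0.524)

Z_L ≈ 83.2 − j148 Ω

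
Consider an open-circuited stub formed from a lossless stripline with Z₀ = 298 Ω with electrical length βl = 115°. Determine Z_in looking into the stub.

tan(βl) = -2.14
For an open-circuited stub, Z_in = −jZ_0·cot(βl) = −jZ_0/tan(βl)

Z_in ≈ +j139 Ω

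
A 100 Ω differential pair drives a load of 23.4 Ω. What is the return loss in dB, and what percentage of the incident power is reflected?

RL ≈ 4.14 dB; 38.5% of incident power reflected

Γ = (23.4 − 100)/(23.4 + 100) = -0.621
RL = −20·log₁₀(0.621) = 4.14 dB
P_refl/P_inc = |Γ|² = 0.385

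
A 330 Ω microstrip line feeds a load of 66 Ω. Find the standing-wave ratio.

Γ = (66 − 330)/(66 + 330) = -0.667
VSWR = (1 + 0.667)/(1 − 0.667)

VSWR ≈ 5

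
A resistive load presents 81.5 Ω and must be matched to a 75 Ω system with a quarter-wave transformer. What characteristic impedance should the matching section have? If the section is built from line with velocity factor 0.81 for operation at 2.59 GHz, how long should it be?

Z_qwt ≈ 78.2 Ω; length ≈ 2.35 cm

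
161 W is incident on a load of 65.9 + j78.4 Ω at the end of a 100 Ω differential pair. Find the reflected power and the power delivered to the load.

|Γ| = |(-34.1 + j78.4)/(165.9 + j78.4)| = 0.466
|Γ|² = 0.217
P_refl = |Γ|²·P_inc = 35 W, P_del = (1 − |Γ|²)·P_inc = 126 W

P_reflected ≈ 35 W; P_delivered ≈ 126 W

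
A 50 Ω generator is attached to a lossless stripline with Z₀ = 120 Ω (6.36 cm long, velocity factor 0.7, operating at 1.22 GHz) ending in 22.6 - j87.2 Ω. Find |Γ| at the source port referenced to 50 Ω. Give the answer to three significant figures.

|Γ| ≈ 0.902

λ = v/f = 0.7·c / 1.22 GHz = 0.172 m
βl = 2π·l/λ = 2π × 0.369 = 133°
tan(βl) = -1.07
Z_in = Z_0·(Z_L + jZ_0·tanβl)/(Z_0 + jZ_L·tanβl) = 542 − j481 Ω
Γ_s = (Z_in − Z_s)/(Z_in + Z_s) = (492 − j481)/(592 − j481), |Γ_s| = 0.902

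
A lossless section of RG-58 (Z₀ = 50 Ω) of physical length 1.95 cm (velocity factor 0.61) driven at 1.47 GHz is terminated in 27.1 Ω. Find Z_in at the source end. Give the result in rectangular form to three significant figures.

λ = v/f = 0.61·c / 1.47 GHz = 0.124 m
βl = 2π·l/λ = 2π × 0.157 = 56.4°
tan(βl) = tan(56.4°) = 1.5
Z_in = Z_0·(Z_L + jZ_0·tanβl)/(Z_0 + jZ_L·tanβl)
     = 50·(27.1 + j75.2)/(50 + j40.8)

Z_in ≈ 53.1 + j31.9 Ω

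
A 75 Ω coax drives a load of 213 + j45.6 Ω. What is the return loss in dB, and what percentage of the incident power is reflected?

Γ = (138 + j45.6)/(288 + j45.6), |Γ| = 0.498
RL = −20·log₁₀(0.498) = 6.05 dB
P_refl/P_inc = |Γ|² = 0.248

RL ≈ 6.05 dB; 24.8% of incident power reflected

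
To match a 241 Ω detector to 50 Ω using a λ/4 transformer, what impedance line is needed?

Z_qwt = √(Z_0·R_L) = √(50 × 241) = √12050

Z_qwt ≈ 110 Ω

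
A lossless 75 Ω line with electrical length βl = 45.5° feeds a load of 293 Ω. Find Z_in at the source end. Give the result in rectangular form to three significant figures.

Z_in ≈ 35.5 − j64.8 Ω

tan(βl) = tan(45.5°) = 1.02
Z_in = Z_0·(Z_L + jZ_0·tanβl)/(Z_0 + jZ_L·tanβl)
     = 75·(293 + j76.3)/(75 + j298)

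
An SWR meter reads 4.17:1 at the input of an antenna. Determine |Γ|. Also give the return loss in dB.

|Γ| = (S − 1)/(S + 1) = (4.17 − 1)/(4.17 + 1) = 3.17/5.17
RL = −20·log₁₀|Γ| = −20·log₁₀(0.613)

|Γ| ≈ 0.613; return loss ≈ 4.25 dB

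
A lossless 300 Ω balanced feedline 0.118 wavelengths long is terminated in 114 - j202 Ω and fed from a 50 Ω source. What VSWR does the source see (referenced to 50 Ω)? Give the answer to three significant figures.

βl = 2π × 0.118 = 42.5°
tan(βl) = 0.916
Z_in = Z_0·(Z_L + jZ_0·tanβl)/(Z_0 + jZ_L·tanβl) = 76.6 + j28.5 Ω
Γ_s = (Z_in − Z_s)/(Z_in + Z_s) = (26.6 + j28.5)/(127 + j28.5), |Γ_s| = 0.3
VSWR = (1 + |Γ_s|)/(1 − |Γ_s|)

VSWR ≈ 1.86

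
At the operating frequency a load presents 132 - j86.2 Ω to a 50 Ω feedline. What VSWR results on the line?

Γ = (Z_L − Z_0)/(Z_L + Z_0) = (82 − j86.2)/(182 − j86.2)
|Γ| = 119/201 = 0.591
VSWR = (1 + |Γ|)/(1 − |Γ|) = 1.59/0.409

VSWR ≈ 3.89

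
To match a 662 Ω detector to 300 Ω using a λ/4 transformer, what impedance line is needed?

Z_qwt ≈ 446 Ω

Z_qwt = √(Z_0·R_L) = √(300 × 662) = √198600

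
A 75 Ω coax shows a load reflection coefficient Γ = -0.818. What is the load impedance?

Z_L ≈ 7.51 Ω

Z_L = Z_0·(1 + Γ)/(1 − Γ) = 75·(0.182)/(1.82)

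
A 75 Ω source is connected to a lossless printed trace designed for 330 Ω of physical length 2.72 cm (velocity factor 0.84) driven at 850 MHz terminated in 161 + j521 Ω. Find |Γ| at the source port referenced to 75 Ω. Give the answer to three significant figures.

|Γ| ≈ 0.941

λ = v/f = 0.84·c / 850 MHz = 0.296 m
βl = 2π·l/λ = 2π × 0.0917 = 33°
tan(βl) = 0.65
Z_in = Z_0·(Z_L + jZ_0·tanβl)/(Z_0 + jZ_L·tanβl) = 2260 − j696 Ω
Γ_s = (Z_in − Z_s)/(Z_in + Z_s) = (2190 − j696)/(2340 − j696), |Γ_s| = 0.941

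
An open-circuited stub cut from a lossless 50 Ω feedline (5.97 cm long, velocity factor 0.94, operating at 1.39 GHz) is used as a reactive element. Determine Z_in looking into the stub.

Z_in ≈ +j14.3 Ω

λ = v/f = 0.94·c / 1.39 GHz = 0.203 m
βl = 2π·l/λ = 2π × 0.294 = 106°
tan(βl) = -3.5
For an open-circuited stub, Z_in = −jZ_0·cot(βl) = −jZ_0/tan(βl)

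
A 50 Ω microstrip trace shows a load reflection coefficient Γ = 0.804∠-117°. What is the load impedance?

Z_L = Z_0·(1 + Γ)/(1 − Γ) = 50·(0.635 − j0.716)/(1.37 + j0.716)

Z_L ≈ 7.44 − j30.1 Ω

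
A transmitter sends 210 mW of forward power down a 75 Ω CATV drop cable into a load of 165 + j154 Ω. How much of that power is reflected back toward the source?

P_reflected ≈ 82.2 mW

|Γ| = |(90 + j154)/(240 + j154)| = 0.626
|Γ|² = 0.391
P_refl = |Γ|²·P_inc = 82.2 mW, P_del = (1 − |Γ|²)·P_inc = 128 mW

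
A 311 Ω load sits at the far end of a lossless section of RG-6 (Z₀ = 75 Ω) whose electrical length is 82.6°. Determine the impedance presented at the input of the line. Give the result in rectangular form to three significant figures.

tan(βl) = tan(82.6°) = 7.7
Z_in = Z_0·(Z_L + jZ_0·tanβl)/(Z_0 + jZ_L·tanβl)
     = 75·(311 + j577)/(75 + j2390)

Z_in ≈ 18.4 − j9.17 Ω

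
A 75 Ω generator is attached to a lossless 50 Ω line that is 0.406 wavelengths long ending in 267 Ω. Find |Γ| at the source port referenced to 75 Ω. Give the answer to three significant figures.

|Γ| ≈ 0.665

βl = 2π × 0.406 = 146°
tan(βl) = -0.67
Z_in = Z_0·(Z_L + jZ_0·tanβl)/(Z_0 + jZ_L·tanβl) = 28 + j66.8 Ω
Γ_s = (Z_in − Z_s)/(Z_in + Z_s) = (-47 + j66.8)/(103 + j66.8), |Γ_s| = 0.665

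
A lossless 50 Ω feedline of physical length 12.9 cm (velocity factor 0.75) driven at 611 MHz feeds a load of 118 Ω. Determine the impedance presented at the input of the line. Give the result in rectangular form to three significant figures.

Z_in ≈ 29.6 + j27.3 Ω

λ = v/f = 0.75·c / 611 MHz = 0.368 m
βl = 2π·l/λ = 2π × 0.35 = 126°
tan(βl) = tan(126°) = -1.37
Z_in = Z_0·(Z_L + jZ_0·tanβl)/(Z_0 + jZ_L·tanβl)
     = 50·(118 − j68.5)/(50 − j162)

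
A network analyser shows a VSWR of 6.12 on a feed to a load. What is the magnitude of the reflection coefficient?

|Γ| = (S − 1)/(S + 1) = (6.12 − 1)/(6.12 + 1) = 5.12/7.12

|Γ| ≈ 0.719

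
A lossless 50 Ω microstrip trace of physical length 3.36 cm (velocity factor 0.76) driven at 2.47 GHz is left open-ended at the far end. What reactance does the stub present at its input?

λ = v/f = 0.76·c / 2.47 GHz = 0.0923 m
βl = 2π·l/λ = 2π × 0.364 = 131°
tan(βl) = -1.15
For an open-ended stub, Z_in = −jZ_0·cot(βl) = −jZ_0/tan(βl)

X_in ≈ 43.5 Ω (inductive)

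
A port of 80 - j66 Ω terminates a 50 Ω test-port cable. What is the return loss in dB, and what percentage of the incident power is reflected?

RL ≈ 6.07 dB; 24.7% of incident power reflected

Γ = (30 − j66)/(130 − j66), |Γ| = 0.497
RL = −20·log₁₀(0.497) = 6.07 dB
P_refl/P_inc = |Γ|² = 0.247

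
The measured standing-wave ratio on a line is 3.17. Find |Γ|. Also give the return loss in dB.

|Γ| = (S − 1)/(S + 1) = (3.17 − 1)/(3.17 + 1) = 2.17/4.17
RL = −20·log₁₀|Γ| = −20·log₁₀(0.52)

|Γ| ≈ 0.52; return loss ≈ 5.67 dB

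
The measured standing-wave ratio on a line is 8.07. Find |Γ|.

|Γ| ≈ 0.779

|Γ| = (S − 1)/(S + 1) = (8.07 − 1)/(8.07 + 1) = 7.07/9.07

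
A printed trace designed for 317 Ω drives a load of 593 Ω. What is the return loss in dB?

RL ≈ 10.4 dB

Γ = (593 − 317)/(593 + 317) = 0.303
RL = −20·log₁₀|Γ| = −20·log₁₀(0.303)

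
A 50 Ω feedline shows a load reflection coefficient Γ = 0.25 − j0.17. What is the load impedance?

Z_L ≈ 76.8 − j28.7 Ω

Z_L = Z_0·(1 + Γ)/(1 − Γ) = 50·(1.25 − j0.17)/(0.75 + j0.17)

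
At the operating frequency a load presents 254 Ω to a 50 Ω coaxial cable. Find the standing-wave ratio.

For a purely resistive load, VSWR = R_L/Z_0 or Z_0/R_L (whichever > 1) = 254/50

VSWR ≈ 5.08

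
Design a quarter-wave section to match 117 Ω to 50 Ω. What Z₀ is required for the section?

Z_qwt ≈ 76.5 Ω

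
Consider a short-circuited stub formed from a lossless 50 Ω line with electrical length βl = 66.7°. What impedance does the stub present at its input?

Z_in ≈ +j116 Ω

tan(βl) = 2.32
For a short-circuited stub, Z_in = jZ_0·tan(βl)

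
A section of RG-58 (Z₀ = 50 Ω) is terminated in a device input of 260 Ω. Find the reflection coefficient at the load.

Γ = (Z_L − Z_0)/(Z_L + Z_0) = (260 − 50)/(260 + 50) = 210/310

Γ = 0.677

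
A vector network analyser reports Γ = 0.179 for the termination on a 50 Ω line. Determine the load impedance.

Z_L ≈ 71.8 Ω

Z_L = Z_0·(1 + Γ)/(1 − Γ) = 50·(1.18)/(0.821)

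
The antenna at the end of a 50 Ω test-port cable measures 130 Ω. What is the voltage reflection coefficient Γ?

Γ = (Z_L − Z_0)/(Z_L + Z_0) = (130 − 50)/(130 + 50) = 80/180

Γ = 0.444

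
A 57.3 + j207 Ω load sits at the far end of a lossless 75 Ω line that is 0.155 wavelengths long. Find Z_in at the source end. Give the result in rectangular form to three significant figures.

βl = 2π × 0.155 = 55.8°
tan(βl) = tan(55.8°) = 1.47
Z_in = Z_0·(Z_L + jZ_0·tanβl)/(Z_0 + jZ_L·tanβl)
     = 75·(57.3 + j317)/(-230 + j84.3)

Z_in ≈ 17.1 − j97.4 Ω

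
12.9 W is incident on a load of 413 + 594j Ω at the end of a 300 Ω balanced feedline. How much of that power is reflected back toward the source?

P_reflected ≈ 5.48 W

|Γ| = |(113 + j594)/(713 + j594)| = 0.652
|Γ|² = 0.425
P_refl = |Γ|²·P_inc = 5.48 W, P_del = (1 − |Γ|²)·P_inc = 7.42 W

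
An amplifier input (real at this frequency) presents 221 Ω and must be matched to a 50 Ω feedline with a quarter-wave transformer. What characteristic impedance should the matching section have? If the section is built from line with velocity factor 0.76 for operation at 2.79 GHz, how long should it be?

Z_qwt = √(Z_0·R_L) = √(50 × 221) = √11050
λ = 0.76·c/f = 0.0817 m, so l = λ/4 = 0.0204 m

Z_qwt ≈ 105 Ω; length ≈ 2.04 cm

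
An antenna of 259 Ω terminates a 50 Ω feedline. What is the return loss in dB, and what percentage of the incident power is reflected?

RL ≈ 3.4 dB; 45.7% of incident power reflected

Γ = (259 − 50)/(259 + 50) = 0.676
RL = −20·log₁₀(0.676) = 3.4 dB
P_refl/P_inc = |Γ|² = 0.457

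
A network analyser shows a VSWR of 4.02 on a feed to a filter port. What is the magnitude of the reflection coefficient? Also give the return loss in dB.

|Γ| ≈ 0.602; return loss ≈ 4.41 dB

|Γ| = (S − 1)/(S + 1) = (4.02 − 1)/(4.02 + 1) = 3.02/5.02
RL = −20·log₁₀|Γ| = −20·log₁₀(0.602)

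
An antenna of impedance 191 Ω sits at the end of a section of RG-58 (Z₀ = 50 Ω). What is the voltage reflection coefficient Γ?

Γ = 0.585

Γ = (Z_L − Z_0)/(Z_L + Z_0) = (191 − 50)/(191 + 50) = 141/241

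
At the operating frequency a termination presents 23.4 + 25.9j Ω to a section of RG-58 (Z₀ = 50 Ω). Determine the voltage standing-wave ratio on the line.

VSWR ≈ 2.82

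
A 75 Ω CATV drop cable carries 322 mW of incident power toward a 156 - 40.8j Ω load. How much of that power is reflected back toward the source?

P_reflected ≈ 48.1 mW

|Γ| = |(81 − j40.8)/(231 − j40.8)| = 0.387
|Γ|² = 0.149
P_refl = |Γ|²·P_inc = 48.1 mW, P_del = (1 − |Γ|²)·P_inc = 274 mW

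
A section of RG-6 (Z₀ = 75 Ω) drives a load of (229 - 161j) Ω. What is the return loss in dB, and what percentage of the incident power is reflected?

Γ = (154 − j161)/(304 − j161), |Γ| = 0.648
RL = −20·log₁₀(0.648) = 3.77 dB
P_refl/P_inc = |Γ|² = 0.419

RL ≈ 3.77 dB; 41.9% of incident power reflected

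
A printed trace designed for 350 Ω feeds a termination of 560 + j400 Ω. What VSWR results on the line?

VSWR ≈ 2.67

Γ = (Z_L − Z_0)/(Z_L + Z_0) = (210 + j400)/(910 + j400)
|Γ| = 452/994 = 0.454
VSWR = (1 + |Γ|)/(1 − |Γ|) = 1.45/0.546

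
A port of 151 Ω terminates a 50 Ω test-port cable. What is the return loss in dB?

RL ≈ 5.98 dB

Γ = (151 − 50)/(151 + 50) = 0.502
RL = −20·log₁₀|Γ| = −20·log₁₀(0.502)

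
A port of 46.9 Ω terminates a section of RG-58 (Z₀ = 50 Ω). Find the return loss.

RL ≈ 29.9 dB

Γ = (46.9 − 50)/(46.9 + 50) = -0.032
RL = −20·log₁₀|Γ| = −20·log₁₀(0.032)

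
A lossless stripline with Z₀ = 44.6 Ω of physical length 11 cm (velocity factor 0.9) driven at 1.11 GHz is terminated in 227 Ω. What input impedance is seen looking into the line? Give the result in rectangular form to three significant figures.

λ = v/f = 0.9·c / 1.11 GHz = 0.243 m
βl = 2π·l/λ = 2π × 0.452 = 163°
tan(βl) = tan(163°) = -0.31
Z_in = Z_0·(Z_L + jZ_0·tanβl)/(Z_0 + jZ_L·tanβl)
     = 44.6·(227 − j13.8)/(44.6 − j70.3)

Z_in ≈ 71.4 + j98.7 Ω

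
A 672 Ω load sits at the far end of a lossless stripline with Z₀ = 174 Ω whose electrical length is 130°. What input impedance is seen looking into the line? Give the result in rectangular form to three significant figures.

Z_in ≈ 73.3 + j130 Ω

tan(βl) = tan(130°) = -1.19
Z_in = Z_0·(Z_L + jZ_0·tanβl)/(Z_0 + jZ_L·tanβl)
     = 174·(672 − j207)/(174 − j801)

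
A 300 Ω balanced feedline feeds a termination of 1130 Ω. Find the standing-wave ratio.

VSWR ≈ 3.77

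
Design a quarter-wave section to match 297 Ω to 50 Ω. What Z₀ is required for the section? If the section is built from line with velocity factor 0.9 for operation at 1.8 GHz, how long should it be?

Z_qwt = √(Z_0·R_L) = √(50 × 297) = √14850
λ = 0.9·c/f = 0.15 m, so l = λ/4 = 0.0375 m

Z_qwt ≈ 122 Ω; length ≈ 3.75 cm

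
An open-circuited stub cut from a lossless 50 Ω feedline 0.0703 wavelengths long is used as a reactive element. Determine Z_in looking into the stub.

Z_in ≈ −j106 Ω

βl = 2π × 0.0703 = 25.3°
tan(βl) = 0.473
For an open-circuited stub, Z_in = −jZ_0·cot(βl) = −jZ_0/tan(βl)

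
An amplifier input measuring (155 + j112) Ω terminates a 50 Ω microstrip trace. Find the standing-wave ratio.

VSWR ≈ 4.83

Γ = (Z_L − Z_0)/(Z_L + Z_0) = (105 + j112)/(205 + j112)
|Γ| = 154/234 = 0.657
VSWR = (1 + |Γ|)/(1 − |Γ|) = 1.66/0.343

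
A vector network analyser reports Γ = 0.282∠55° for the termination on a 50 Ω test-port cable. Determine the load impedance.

Z_L ≈ 60.9 + j30.6 Ω

Z_L = Z_0·(1 + Γ)/(1 − Γ) = 50·(1.16 + j0.231)/(0.838 − j0.231)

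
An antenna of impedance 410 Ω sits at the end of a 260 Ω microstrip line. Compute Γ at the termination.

Γ = 0.224

Γ = (Z_L − Z_0)/(Z_L + Z_0) = (410 − 260)/(410 + 260) = 150/670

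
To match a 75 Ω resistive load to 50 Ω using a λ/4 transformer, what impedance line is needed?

Z_qwt ≈ 61.2 Ω

Z_qwt = √(Z_0·R_L) = √(50 × 75) = √3750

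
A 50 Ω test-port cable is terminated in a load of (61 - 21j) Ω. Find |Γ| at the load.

|Γ| ≈ 0.21

Γ = (Z_L − Z_0)/(Z_L + Z_0) = (11 − j21)/(111 − j21)
|Γ| = 23.7/113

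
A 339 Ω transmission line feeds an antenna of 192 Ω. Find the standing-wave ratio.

For a purely resistive load, VSWR = R_L/Z_0 or Z_0/R_L (whichever > 1) = 339/192

VSWR ≈ 1.77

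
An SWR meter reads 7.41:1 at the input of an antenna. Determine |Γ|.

|Γ| = (S − 1)/(S + 1) = (7.41 − 1)/(7.41 + 1) = 6.41/8.41

|Γ| ≈ 0.762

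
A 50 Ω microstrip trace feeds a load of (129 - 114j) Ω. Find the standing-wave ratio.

Γ = (Z_L − Z_0)/(Z_L + Z_0) = (79 − j114)/(179 − j114)
|Γ| = 139/212 = 0.654
VSWR = (1 + |Γ|)/(1 − |Γ|) = 1.65/0.346

VSWR ≈ 4.77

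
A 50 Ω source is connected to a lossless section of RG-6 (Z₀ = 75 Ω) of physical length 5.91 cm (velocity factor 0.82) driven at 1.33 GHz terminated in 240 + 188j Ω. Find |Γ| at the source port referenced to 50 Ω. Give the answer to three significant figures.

|Γ| ≈ 0.59

λ = v/f = 0.82·c / 1.33 GHz = 0.185 m
βl = 2π·l/λ = 2π × 0.32 = 115°
tan(βl) = -2.14
Z_in = Z_0·(Z_L + jZ_0·tanβl)/(Z_0 + jZ_L·tanβl) = 15.3 + j20.8 Ω
Γ_s = (Z_in − Z_s)/(Z_in + Z_s) = (-34.7 + j20.8)/(65.3 + j20.8), |Γ_s| = 0.59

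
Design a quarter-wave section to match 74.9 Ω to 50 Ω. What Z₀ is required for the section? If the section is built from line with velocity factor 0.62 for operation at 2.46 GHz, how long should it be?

Z_qwt = √(Z_0·R_L) = √(50 × 74.9) = √3745
λ = 0.62·c/f = 0.0756 m, so l = λ/4 = 0.0189 m

Z_qwt ≈ 61.2 Ω; length ≈ 1.89 cm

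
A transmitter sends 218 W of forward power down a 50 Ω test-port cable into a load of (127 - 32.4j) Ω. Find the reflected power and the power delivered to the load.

|Γ| = |(77 − j32.4)/(177 − j32.4)| = 0.464
|Γ|² = 0.216
P_refl = |Γ|²·P_inc = 47 W, P_del = (1 − |Γ|²)·P_inc = 171 W

P_reflected ≈ 47 W; P_delivered ≈ 171 W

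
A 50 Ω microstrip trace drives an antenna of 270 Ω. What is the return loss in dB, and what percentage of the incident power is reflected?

Γ = (270 − 50)/(270 + 50) = 0.688
RL = −20·log₁₀(0.688) = 3.25 dB
P_refl/P_inc = |Γ|² = 0.473

RL ≈ 3.25 dB; 47.3% of incident power reflected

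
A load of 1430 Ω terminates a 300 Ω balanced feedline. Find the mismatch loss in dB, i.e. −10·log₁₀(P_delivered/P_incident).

mismatch loss ≈ 2.42 dB

Γ = (1430 − 300)/(1430 + 300) = 0.653
|Γ|² = 0.427, so P_del/P_inc = 1 − |Γ|² = 0.573
ML = −10·log₁₀(1 − |Γ|²)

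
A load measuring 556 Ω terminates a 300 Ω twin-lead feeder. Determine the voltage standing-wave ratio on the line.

Γ = (556 − 300)/(556 + 300) = 0.299
VSWR = (1 + 0.299)/(1 − 0.299)

VSWR ≈ 1.85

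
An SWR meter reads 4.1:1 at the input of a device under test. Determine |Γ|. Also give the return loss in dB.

|Γ| ≈ 0.608; return loss ≈ 4.32 dB

|Γ| = (S − 1)/(S + 1) = (4.1 − 1)/(4.1 + 1) = 3.1/5.1
RL = −20·log₁₀|Γ| = −20·log₁₀(0.608)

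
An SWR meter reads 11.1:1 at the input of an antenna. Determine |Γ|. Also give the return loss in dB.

|Γ| ≈ 0.835; return loss ≈ 1.57 dB

|Γ| = (S − 1)/(S + 1) = (11.1 − 1)/(11.1 + 1) = 10.1/12.1
RL = −20·log₁₀|Γ| = −20·log₁₀(0.835)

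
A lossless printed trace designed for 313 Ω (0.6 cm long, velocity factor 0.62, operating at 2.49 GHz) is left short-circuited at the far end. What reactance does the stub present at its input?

X_in ≈ 173 Ω (inductive)

λ = v/f = 0.62·c / 2.49 GHz = 0.0747 m
βl = 2π·l/λ = 2π × 0.0803 = 28.9°
tan(βl) = 0.552
For a short-circuited stub, Z_in = jZ_0·tan(βl)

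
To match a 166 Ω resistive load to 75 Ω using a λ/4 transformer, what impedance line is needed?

Z_qwt = √(Z_0·R_L) = √(75 × 166) = √12450

Z_qwt ≈ 112 Ω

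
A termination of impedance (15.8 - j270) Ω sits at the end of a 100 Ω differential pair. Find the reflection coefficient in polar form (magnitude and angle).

Γ ≈ 0.963 ∠ -40.5°

Γ = (Z_L − Z_0)/(Z_L + Z_0) = (-84.2 − j270)/(115.8 − j270)
|Γ| = 283/294 = 0.963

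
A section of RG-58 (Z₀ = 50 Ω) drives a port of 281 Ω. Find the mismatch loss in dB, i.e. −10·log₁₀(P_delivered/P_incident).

Γ = (281 − 50)/(281 + 50) = 0.698
|Γ|² = 0.487, so P_del/P_inc = 1 − |Γ|² = 0.513
ML = −10·log₁₀(1 − |Γ|²)

mismatch loss ≈ 2.9 dB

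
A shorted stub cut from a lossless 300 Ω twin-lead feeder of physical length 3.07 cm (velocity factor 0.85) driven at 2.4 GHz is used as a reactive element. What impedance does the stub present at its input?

Z_in ≈ −j1200 Ω

λ = v/f = 0.85·c / 2.4 GHz = 0.106 m
βl = 2π·l/λ = 2π × 0.289 = 104°
tan(βl) = -4.01
For a shorted stub, Z_in = jZ_0·tan(βl)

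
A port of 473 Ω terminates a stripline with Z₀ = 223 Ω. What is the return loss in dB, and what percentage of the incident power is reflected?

Γ = (473 − 223)/(473 + 223) = 0.359
RL = −20·log₁₀(0.359) = 8.89 dB
P_refl/P_inc = |Γ|² = 0.129

RL ≈ 8.89 dB; 12.9% of incident power reflected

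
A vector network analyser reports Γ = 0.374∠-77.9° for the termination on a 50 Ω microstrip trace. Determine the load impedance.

Z_L = Z_0·(1 + Γ)/(1 − Γ) = 50·(1.08 − j0.366)/(0.922 + j0.366)

Z_L ≈ 43.7 − j37.2 Ω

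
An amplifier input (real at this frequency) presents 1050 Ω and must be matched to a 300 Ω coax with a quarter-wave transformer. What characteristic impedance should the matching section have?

Z_qwt ≈ 561 Ω

Z_qwt = √(Z_0·R_L) = √(300 × 1050) = √315000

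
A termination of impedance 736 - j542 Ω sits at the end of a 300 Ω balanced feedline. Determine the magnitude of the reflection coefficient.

|Γ| ≈ 0.595

Γ = (Z_L − Z_0)/(Z_L + Z_0) = (436 − j542)/(1036 − j542)
|Γ| = 696/1170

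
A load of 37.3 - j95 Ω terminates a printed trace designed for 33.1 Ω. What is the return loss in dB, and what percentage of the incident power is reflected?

Γ = (4.2 − j95)/(70.4 − j95), |Γ| = 0.804
RL = −20·log₁₀(0.804) = 1.89 dB
P_refl/P_inc = |Γ|² = 0.647

RL ≈ 1.89 dB; 64.7% of incident power reflected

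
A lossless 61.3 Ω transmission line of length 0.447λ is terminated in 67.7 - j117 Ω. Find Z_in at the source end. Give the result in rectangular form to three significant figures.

βl = 2π × 0.447 = 161°
tan(βl) = tan(161°) = -0.346
Z_in = Z_0·(Z_L + jZ_0·tanβl)/(Z_0 + jZ_L·tanβl)
     = 61.3·(67.7 − j138)/(20.8 − j23.4)

Z_in ≈ 290 − j80.7 Ω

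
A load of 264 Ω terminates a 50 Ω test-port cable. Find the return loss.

RL ≈ 3.33 dB

Γ = (264 − 50)/(264 + 50) = 0.682
RL = −20·log₁₀|Γ| = −20·log₁₀(0.682)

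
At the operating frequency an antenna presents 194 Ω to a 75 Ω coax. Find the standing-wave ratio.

VSWR ≈ 2.59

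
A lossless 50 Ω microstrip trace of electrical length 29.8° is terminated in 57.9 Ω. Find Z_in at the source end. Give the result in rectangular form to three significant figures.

Z_in ≈ 53.4 − j6.78 Ω

tan(βl) = tan(29.8°) = 0.573
Z_in = Z_0·(Z_L + jZ_0·tanβl)/(Z_0 + jZ_L·tanβl)
     = 50·(57.9 + j28.6)/(50 + j33.2)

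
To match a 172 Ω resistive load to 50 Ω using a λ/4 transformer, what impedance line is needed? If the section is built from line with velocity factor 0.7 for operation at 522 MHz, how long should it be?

Z_qwt ≈ 92.7 Ω; length ≈ 10.1 cm

Z_qwt = √(Z_0·R_L) = √(50 × 172) = √8600
λ = 0.7·c/f = 0.402 m, so l = λ/4 = 0.101 m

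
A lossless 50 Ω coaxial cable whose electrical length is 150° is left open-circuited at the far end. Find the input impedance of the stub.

tan(βl) = -0.577
For an open-circuited stub, Z_in = −jZ_0·cot(βl) = −jZ_0/tan(βl)

Z_in ≈ +j86.6 Ω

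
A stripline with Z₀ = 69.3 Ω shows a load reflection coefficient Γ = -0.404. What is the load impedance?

Z_L ≈ 29.4 Ω

Z_L = Z_0·(1 + Γ)/(1 − Γ) = 69.3·(0.596)/(1.4)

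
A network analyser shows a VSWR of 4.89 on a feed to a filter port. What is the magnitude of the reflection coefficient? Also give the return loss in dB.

|Γ| ≈ 0.66; return loss ≈ 3.6 dB

|Γ| = (S − 1)/(S + 1) = (4.89 − 1)/(4.89 + 1) = 3.89/5.89
RL = −20·log₁₀|Γ| = −20·log₁₀(0.66)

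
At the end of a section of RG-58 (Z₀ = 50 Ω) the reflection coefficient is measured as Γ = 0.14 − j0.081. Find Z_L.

Z_L ≈ 65.3 − j10.9 Ω

Z_L = Z_0·(1 + Γ)/(1 − Γ) = 50·(1.14 − j0.081)/(0.86 + j0.081)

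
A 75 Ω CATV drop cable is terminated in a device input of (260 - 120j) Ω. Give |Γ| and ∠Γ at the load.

Γ ≈ 0.62 ∠ -13.3°

Γ = (Z_L − Z_0)/(Z_L + Z_0) = (185 − j120)/(335 − j120)
|Γ| = 221/356 = 0.62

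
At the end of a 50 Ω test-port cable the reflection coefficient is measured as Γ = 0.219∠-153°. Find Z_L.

Z_L = Z_0·(1 + Γ)/(1 − Γ) = 50·(0.805 − j0.0994)/(1.2 + j0.0994)

Z_L ≈ 33.1 − j6.91 Ω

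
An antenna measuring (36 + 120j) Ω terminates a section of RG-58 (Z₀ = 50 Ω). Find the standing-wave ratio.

Γ = (Z_L − Z_0)/(Z_L + Z_0) = (-14 + j120)/(86 + j120)
|Γ| = 121/148 = 0.818
VSWR = (1 + |Γ|)/(1 − |Γ|) = 1.82/0.182

VSWR ≈ 10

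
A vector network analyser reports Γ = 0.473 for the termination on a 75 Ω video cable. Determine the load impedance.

Z_L ≈ 210 Ω

Z_L = Z_0·(1 + Γ)/(1 − Γ) = 75·(1.47)/(0.527)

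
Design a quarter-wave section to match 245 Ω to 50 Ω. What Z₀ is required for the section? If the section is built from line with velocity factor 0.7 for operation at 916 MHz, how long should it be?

Z_qwt = √(Z_0·R_L) = √(50 × 245) = √12250
λ = 0.7·c/f = 0.229 m, so l = λ/4 = 0.0573 m

Z_qwt ≈ 111 Ω; length ≈ 5.73 cm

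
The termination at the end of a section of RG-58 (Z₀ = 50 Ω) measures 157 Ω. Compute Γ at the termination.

Γ = (Z_L − Z_0)/(Z_L + Z_0) = (157 − 50)/(157 + 50) = 107/207

Γ = 0.517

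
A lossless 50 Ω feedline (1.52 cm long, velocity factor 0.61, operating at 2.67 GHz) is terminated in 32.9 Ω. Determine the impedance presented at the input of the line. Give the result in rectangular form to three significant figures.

Z_in ≈ 73 + j10.9 Ω

λ = v/f = 0.61·c / 2.67 GHz = 0.0685 m
βl = 2π·l/λ = 2π × 0.222 = 79.8°
tan(βl) = tan(79.8°) = 5.58
Z_in = Z_0·(Z_L + jZ_0·tanβl)/(Z_0 + jZ_L·tanβl)
     = 50·(32.9 + j279)/(50 + j184)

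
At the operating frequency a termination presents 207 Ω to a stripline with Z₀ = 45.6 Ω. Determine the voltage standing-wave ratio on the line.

VSWR ≈ 4.54

Γ = (207 − 45.6)/(207 + 45.6) = 0.639
VSWR = (1 + 0.639)/(1 − 0.639)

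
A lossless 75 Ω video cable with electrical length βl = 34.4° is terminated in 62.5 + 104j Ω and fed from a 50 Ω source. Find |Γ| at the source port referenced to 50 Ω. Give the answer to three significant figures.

tan(βl) = 0.685
Z_in = Z_0·(Z_L + jZ_0·tanβl)/(Z_0 + jZ_L·tanβl) = 280 − j84.8 Ω
Γ_s = (Z_in − Z_s)/(Z_in + Z_s) = (230 − j84.8)/(330 − j84.8), |Γ_s| = 0.719

|Γ| ≈ 0.719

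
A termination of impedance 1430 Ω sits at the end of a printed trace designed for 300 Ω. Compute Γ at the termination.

Γ = 0.653

Γ = (Z_L − Z_0)/(Z_L + Z_0) = (1430 − 300)/(1430 + 300) = 1130/1730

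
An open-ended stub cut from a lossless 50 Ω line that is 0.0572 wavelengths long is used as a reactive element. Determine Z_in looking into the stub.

βl = 2π × 0.0572 = 20.6°
tan(βl) = 0.376
For an open-ended stub, Z_in = −jZ_0·cot(βl) = −jZ_0/tan(βl)

Z_in ≈ −j133 Ω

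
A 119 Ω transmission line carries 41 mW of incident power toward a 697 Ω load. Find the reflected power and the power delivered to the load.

P_reflected ≈ 20.6 mW; P_delivered ≈ 20.4 mW

Γ = (697 − 119)/(697 + 119) = 0.708
|Γ|² = 0.502
P_refl = |Γ|²·P_inc = 20.6 mW, P_del = (1 − |Γ|²)·P_inc = 20.4 mW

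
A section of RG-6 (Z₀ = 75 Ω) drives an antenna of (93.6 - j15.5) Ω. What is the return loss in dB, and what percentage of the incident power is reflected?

RL ≈ 16.9 dB; 2.04% of incident power reflected

Γ = (18.6 − j15.5)/(168.6 − j15.5), |Γ| = 0.143
RL = −20·log₁₀(0.143) = 16.9 dB
P_refl/P_inc = |Γ|² = 0.0204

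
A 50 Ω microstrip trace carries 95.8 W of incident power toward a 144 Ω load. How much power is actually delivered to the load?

P_delivered ≈ 73.3 W

Γ = (144 − 50)/(144 + 50) = 0.485
|Γ|² = 0.235
P_refl = |Γ|²·P_inc = 22.5 W, P_del = (1 − |Γ|²)·P_inc = 73.3 W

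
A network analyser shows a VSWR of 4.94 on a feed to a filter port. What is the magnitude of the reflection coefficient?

|Γ| = (S − 1)/(S + 1) = (4.94 − 1)/(4.94 + 1) = 3.94/5.94

|Γ| ≈ 0.663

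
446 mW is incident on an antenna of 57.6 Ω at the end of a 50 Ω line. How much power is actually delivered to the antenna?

Γ = (57.6 − 50)/(57.6 + 50) = 0.0706
|Γ|² = 0.00499
P_refl = |Γ|²·P_inc = 2.23 mW, P_del = (1 − |Γ|²)·P_inc = 444 mW

P_delivered ≈ 444 mW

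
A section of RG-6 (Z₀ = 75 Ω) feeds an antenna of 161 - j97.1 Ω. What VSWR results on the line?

VSWR ≈ 3.07

Γ = (Z_L − Z_0)/(Z_L + Z_0) = (86 − j97.1)/(236 − j97.1)
|Γ| = 130/255 = 0.508
VSWR = (1 + |Γ|)/(1 − |Γ|) = 1.51/0.492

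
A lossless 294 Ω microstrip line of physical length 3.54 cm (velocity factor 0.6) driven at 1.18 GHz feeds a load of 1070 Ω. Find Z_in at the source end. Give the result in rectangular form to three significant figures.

Z_in ≈ 81.7 − j30.7 Ω

λ = v/f = 0.6·c / 1.18 GHz = 0.153 m
βl = 2π·l/λ = 2π × 0.232 = 83.5°
tan(βl) = tan(83.5°) = 8.84
Z_in = Z_0·(Z_L + jZ_0·tanβl)/(Z_0 + jZ_L·tanβl)
     = 294·(1070 + j2600)/(294 + j9460)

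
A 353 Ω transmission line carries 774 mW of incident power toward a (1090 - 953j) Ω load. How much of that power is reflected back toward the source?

P_reflected ≈ 376 mW

|Γ| = |(737 − j953)/(1443 − j953)| = 0.697
|Γ|² = 0.485
P_refl = |Γ|²·P_inc = 376 mW, P_del = (1 − |Γ|²)·P_inc = 398 mW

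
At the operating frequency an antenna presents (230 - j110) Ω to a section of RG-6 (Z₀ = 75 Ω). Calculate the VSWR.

VSWR ≈ 3.83

Γ = (Z_L − Z_0)/(Z_L + Z_0) = (155 − j110)/(305 − j110)
|Γ| = 190/324 = 0.586
VSWR = (1 + |Γ|)/(1 − |Γ|) = 1.59/0.414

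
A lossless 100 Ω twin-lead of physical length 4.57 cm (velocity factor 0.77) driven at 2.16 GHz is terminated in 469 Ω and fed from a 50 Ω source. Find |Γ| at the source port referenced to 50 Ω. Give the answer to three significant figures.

|Γ| ≈ 0.779

λ = v/f = 0.77·c / 2.16 GHz = 0.107 m
βl = 2π·l/λ = 2π × 0.427 = 154°
tan(βl) = -0.491
Z_in = Z_0·(Z_L + jZ_0·tanβl)/(Z_0 + jZ_L·tanβl) = 92.3 + j164 Ω
Γ_s = (Z_in − Z_s)/(Z_in + Z_s) = (42.3 + j164)/(142 + j164), |Γ_s| = 0.779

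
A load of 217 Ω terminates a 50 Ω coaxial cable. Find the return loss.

RL ≈ 4.08 dB

Γ = (217 − 50)/(217 + 50) = 0.625
RL = −20·log₁₀|Γ| = −20·log₁₀(0.625)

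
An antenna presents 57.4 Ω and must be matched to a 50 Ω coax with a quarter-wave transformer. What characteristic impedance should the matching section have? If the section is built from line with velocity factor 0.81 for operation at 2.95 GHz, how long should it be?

Z_qwt = √(Z_0·R_L) = √(50 × 57.4) = √2870
λ = 0.81·c/f = 0.0824 m, so l = λ/4 = 0.0206 m

Z_qwt ≈ 53.6 Ω; length ≈ 2.06 cm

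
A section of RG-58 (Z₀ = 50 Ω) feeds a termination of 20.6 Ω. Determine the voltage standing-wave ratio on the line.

For a purely resistive load, VSWR = R_L/Z_0 or Z_0/R_L (whichever > 1) = 50/20.6

VSWR ≈ 2.43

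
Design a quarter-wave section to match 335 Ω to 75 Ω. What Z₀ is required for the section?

Z_qwt ≈ 159 Ω

Z_qwt = √(Z_0·R_L) = √(75 × 335) = √25120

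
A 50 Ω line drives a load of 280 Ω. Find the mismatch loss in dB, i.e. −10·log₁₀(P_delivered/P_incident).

mismatch loss ≈ 2.89 dB

Γ = (280 − 50)/(280 + 50) = 0.697
|Γ|² = 0.486, so P_del/P_inc = 1 − |Γ|² = 0.514
ML = −10·log₁₀(1 − |Γ|²)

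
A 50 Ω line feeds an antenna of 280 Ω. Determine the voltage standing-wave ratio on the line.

VSWR ≈ 5.6

Γ = (280 − 50)/(280 + 50) = 0.697
VSWR = (1 + 0.697)/(1 − 0.697)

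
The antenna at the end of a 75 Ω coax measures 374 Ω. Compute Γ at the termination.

Γ = 0.666

Γ = (Z_L − Z_0)/(Z_L + Z_0) = (374 − 75)/(374 + 75) = 299/449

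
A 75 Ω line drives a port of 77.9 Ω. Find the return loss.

Γ = (77.9 − 75)/(77.9 + 75) = 0.019
RL = −20·log₁₀|Γ| = −20·log₁₀(0.019)

RL ≈ 34.4 dB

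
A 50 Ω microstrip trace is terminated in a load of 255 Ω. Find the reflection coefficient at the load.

Γ = 0.672

Γ = (Z_L − Z_0)/(Z_L + Z_0) = (255 − 50)/(255 + 50) = 205/305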